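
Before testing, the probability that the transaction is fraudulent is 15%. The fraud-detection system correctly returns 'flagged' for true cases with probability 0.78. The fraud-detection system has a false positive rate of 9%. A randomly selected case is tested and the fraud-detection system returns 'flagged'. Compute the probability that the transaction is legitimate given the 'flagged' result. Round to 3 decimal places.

P(¬H | E) ≈ 0.395

Write H for 'the transaction is fraudulent'. Prior odds H:¬H = 0.15/0.85 = 0.17647. For the 'flagged' outcome, the likelihood ratio is 0.78/0.09 = 8.6667.
Posterior odds = 0.17647 × 8.6667 = 1.5294, so P(H|E) = 1.5294/(1+1.5294) = 0.605. Then P(¬H|E) = 1 − 0.605 = 0.395.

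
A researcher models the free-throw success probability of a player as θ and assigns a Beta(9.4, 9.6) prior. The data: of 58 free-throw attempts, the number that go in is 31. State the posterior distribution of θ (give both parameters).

Posterior: Beta(40.4, 36.6)

The binomial likelihood is conjugate to the Beta prior: with 31 successes and 27 failures, the posterior is Beta(9.4+31, 9.6+27) = Beta(40.4, 36.6).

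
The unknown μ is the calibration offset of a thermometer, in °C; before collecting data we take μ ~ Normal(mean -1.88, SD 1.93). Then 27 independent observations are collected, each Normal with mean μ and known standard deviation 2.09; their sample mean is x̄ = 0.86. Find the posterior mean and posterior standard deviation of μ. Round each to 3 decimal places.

Posterior mean ≈ 0.746; posterior SD ≈ 0.394

With known σ, the Normal prior is conjugate. Weight on the data is w = (n/σ²)/(n/σ² + 1/τ₀²) = 6.18118/(6.18118+0.268464) = 0.95838.
Posterior mean = w·x̄ + (1−w)·μ₀ = 0.95838·0.86 + 0.041625·-1.88 = 0.746. Posterior variance = 1/(6.18118+0.268464) = 0.155047, so SD = 0.394.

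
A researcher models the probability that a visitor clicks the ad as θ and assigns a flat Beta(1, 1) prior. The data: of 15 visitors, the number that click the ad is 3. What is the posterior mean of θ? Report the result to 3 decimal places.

The binomial likelihood is conjugate to the Beta prior: with 3 successes and 12 failures, the posterior is Beta(1+3, 1+12) = Beta(4, 13).
E[θ | data] = 4/(4+13) = 0.235.

Posterior mean ≈ 0.235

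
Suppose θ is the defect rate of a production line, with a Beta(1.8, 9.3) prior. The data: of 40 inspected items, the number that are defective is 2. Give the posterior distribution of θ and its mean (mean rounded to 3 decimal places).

Posterior: Beta(3.8, 47.3); mean ≈ 0.074

The binomial likelihood is conjugate to the Beta prior: with 2 successes and 38 failures, the posterior is Beta(1.8+2, 9.3+38) = Beta(3.8, 47.3).
Posterior mean = α/(α+β) = 3.8/51.1 = 0.074.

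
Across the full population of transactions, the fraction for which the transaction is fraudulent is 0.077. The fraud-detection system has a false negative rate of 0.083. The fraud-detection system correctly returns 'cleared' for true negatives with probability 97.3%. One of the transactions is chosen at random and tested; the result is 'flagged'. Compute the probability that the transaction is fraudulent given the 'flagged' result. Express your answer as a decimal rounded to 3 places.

P(H | E) ≈ 0.739

Write H for 'the transaction is fraudulent'. Prior odds H:¬H = 0.077/0.923 = 0.083424. For the 'flagged' outcome, the likelihood ratio is 0.917/0.027 = 33.963.
Posterior odds = 0.083424 × 33.963 = 2.8333, so P(H|E) = 2.8333/(1+2.8333) = 0.739.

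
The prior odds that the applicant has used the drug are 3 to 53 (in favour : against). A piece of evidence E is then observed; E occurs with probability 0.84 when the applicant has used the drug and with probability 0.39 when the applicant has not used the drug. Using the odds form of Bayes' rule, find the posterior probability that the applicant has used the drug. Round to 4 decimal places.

Prior odds = 3/53 = 0.056604.
Likelihood ratio for E = 0.84/0.39 = 2.1538.
Posterior odds = prior odds × LR = 0.12192.
Posterior probability = odds/(1+odds) = 0.12192/1.1219 = 0.1087.

Posterior probability ≈ 0.1087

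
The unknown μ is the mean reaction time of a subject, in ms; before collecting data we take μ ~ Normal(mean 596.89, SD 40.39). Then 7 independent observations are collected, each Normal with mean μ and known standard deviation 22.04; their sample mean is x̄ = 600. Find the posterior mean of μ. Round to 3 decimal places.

With known σ, the Normal prior is conjugate. Weight on the data is w = (n/σ²)/(n/σ² + 1/τ₀²) = 0.0144104/(0.0144104+0.00061299) = 0.95920.
Posterior mean = w·x̄ + (1−w)·μ₀ = 0.95920·600 + 0.040802·596.89 = 599.873.

Posterior mean ≈ 599.873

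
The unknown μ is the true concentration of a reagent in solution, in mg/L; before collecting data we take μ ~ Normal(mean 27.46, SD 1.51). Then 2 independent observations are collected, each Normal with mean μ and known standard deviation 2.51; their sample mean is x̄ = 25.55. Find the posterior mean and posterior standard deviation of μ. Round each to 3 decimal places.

With known σ, the Normal prior is conjugate. Weight on the data is w = (n/σ²)/(n/σ² + 1/τ₀²) = 0.317455/(0.317455+0.438577) = 0.41990.
Posterior mean = w·x̄ + (1−w)·μ₀ = 0.41990·25.55 + 0.58010·27.46 = 26.658. Posterior variance = 1/(0.317455+0.438577) = 1.32269, so SD = 1.150.

Posterior mean ≈ 26.658; posterior SD ≈ 1.150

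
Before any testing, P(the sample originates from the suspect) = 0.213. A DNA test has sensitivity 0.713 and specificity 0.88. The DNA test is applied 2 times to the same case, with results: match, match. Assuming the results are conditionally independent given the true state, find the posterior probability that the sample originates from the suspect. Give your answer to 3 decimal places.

Posterior P(H) ≈ 0.905

With H the event that the sample originates from the suspect, the joint likelihood of the observed sequence is P(data|H) = 0.713·0.713 = 0.50837 and P(data|¬H) = 0.12·0.12 = 0.014400.
Bayes: P(H|data) = 0.213·0.50837 / (0.213·0.50837 + 0.787·0.014400) = 0.10828/0.11962 = 0.9053.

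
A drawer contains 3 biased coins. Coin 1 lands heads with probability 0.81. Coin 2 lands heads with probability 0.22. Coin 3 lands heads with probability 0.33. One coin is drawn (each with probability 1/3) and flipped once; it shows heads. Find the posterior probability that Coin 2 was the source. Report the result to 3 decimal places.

Posterior probability ≈ 0.162

Tabulate prior·likelihood by source: [1] prior 0.333333, lik 0.81, product 0.2700; [2] prior 0.333333, lik 0.22, product 0.07333; [3] prior 0.333333, lik 0.33, product 0.1100.
Normalizing constant = 0.45333; the posterior for Coin 2 is its product over the sum, 0.07333/0.45333 = 0.162.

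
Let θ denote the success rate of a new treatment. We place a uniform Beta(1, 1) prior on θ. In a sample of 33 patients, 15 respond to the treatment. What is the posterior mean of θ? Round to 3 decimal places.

Posterior mean ≈ 0.457

The binomial likelihood is conjugate to the Beta prior: with 15 successes and 18 failures, the posterior is Beta(1+15, 1+18) = Beta(16, 19).
E[θ | data] = 16/(16+19) = 0.457.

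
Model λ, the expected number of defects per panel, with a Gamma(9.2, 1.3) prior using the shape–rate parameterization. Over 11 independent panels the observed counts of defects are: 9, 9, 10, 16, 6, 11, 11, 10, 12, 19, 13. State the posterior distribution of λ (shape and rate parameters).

Total count ∑xᵢ = 126 over n = 11 panels.
Gamma is conjugate to the Poisson likelihood: posterior is Gamma(shape = 9.2+126 = 135.2, rate = 1.3+11 = 12.3).

Posterior: Gamma(shape=135.2, rate=12.3)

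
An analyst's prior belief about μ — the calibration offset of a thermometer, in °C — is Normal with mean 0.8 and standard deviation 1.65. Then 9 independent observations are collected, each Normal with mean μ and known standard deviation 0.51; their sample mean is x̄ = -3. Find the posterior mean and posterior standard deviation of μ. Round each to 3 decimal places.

With known σ, the Normal prior is conjugate. Weight on the data is w = (n/σ²)/(n/σ² + 1/τ₀²) = 34.6021/(34.6021+0.367309) = 0.98950.
Posterior mean = w·x̄ + (1−w)·μ₀ = 0.98950·-3 + 0.010504·0.8 = -2.960. Posterior variance = 1/(34.6021+0.367309) = 0.0285964, so SD = 0.169.

Posterior mean ≈ -2.960; posterior SD ≈ 0.169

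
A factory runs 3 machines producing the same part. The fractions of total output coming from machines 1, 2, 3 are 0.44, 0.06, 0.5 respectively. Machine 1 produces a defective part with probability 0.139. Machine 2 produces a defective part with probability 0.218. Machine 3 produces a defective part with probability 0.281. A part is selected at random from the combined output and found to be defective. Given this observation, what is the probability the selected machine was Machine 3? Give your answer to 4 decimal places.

Posterior probability ≈ 0.6543

P(defective|M1) = 0.139; P(defective|M2) = 0.218; P(defective|M3) = 0.281.
Prior × likelihood for each source: 0.44·0.139=0.06116, 0.06·0.218=0.01308, 0.5·0.281=0.1405. Summing gives P(defective) = 0.21474.
P(Machine 3 | defective) = 0.1405 / 0.21474 = 0.6543.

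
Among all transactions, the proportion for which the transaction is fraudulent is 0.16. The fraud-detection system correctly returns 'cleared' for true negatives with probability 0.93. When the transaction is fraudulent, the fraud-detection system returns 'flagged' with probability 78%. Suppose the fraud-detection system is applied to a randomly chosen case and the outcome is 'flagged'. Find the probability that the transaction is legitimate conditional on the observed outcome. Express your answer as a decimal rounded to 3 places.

Let H be the event that the transaction is fraudulent. P(H) = 0.16, so P(¬H) = 0.84. With E the 'flagged' result, P(E|H) = 0.78 and P(E|¬H) = 0.07.
P(E) = 0.78·0.16 + 0.07·0.84 = 0.12480 + 0.058800 = 0.18360.
By Bayes' theorem, P(H|E) = 0.12480 / 0.18360 = 0.680. Hence P(¬H|E) = 1 − 0.680 = 0.320.

P(¬H | E) ≈ 0.320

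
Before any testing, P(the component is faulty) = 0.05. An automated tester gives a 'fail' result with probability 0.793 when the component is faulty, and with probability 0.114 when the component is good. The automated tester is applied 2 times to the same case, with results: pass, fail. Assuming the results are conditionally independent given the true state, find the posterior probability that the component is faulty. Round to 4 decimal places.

With H the event that the component is faulty, the joint likelihood of the observed sequence is P(data|H) = 0.207·0.793 = 0.16415 and P(data|¬H) = 0.886·0.114 = 0.10100.
Bayes: P(H|data) = 0.05·0.16415 / (0.05·0.16415 + 0.95·0.10100) = 0.0082075/0.10416 = 0.0788.

Posterior P(H) ≈ 0.0788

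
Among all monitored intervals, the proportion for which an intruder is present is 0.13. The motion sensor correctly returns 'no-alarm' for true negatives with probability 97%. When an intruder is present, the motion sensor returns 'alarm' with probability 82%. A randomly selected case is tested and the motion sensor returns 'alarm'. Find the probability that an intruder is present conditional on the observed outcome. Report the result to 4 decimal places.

Write H for 'an intruder is present'. Prior odds H:¬H = 0.13/0.87 = 0.14943. For the 'alarm' outcome, the likelihood ratio is 0.82/0.03 = 27.333.
Posterior odds = 0.14943 × 27.333 = 4.0843, so P(H|E) = 4.0843/(1+4.0843) = 0.8033.

P(H | E) ≈ 0.8033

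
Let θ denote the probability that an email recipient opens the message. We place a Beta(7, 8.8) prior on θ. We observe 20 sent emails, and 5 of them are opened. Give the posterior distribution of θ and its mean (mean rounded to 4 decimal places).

The binomial likelihood is conjugate to the Beta prior: with 5 successes and 15 failures, the posterior is Beta(7+5, 8.8+15) = Beta(12, 23.8).
Posterior mean = α/(α+β) = 12/35.8 = 0.3352.

Posterior: Beta(12, 23.8); mean ≈ 0.3352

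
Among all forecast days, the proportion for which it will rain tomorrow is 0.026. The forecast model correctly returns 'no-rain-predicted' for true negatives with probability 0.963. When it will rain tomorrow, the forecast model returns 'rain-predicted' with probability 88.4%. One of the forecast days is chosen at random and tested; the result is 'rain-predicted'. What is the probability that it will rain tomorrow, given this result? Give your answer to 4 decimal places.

Write H for 'it will rain tomorrow'. Prior odds H:¬H = 0.026/0.974 = 0.026694. For the 'rain-predicted' outcome, the likelihood ratio is 0.884/0.037 = 23.892.
Posterior odds = 0.026694 × 23.892 = 0.63777, so P(H|E) = 0.63777/(1+0.63777) = 0.3894.

P(H | E) ≈ 0.3894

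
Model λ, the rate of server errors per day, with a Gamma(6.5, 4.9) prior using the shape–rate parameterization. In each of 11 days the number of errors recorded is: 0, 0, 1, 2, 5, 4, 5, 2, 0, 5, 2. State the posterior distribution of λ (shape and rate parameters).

Posterior: Gamma(shape=32.5, rate=15.9)

The Poisson likelihood adds the total count to the shape and the number of exposure periods to the rate. Here ∑xᵢ = 26 and n = 11, so shape 6.5→32.5 and rate 4.9→15.9.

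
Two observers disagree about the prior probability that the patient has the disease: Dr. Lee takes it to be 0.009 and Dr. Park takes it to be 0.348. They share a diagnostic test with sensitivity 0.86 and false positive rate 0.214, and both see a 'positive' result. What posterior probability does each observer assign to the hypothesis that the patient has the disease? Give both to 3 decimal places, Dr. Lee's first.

Dr. Lee: 0.035; Dr. Park: 0.682

P('+'|H) = 0.86, P('+'|¬H) = 0.214.
Dr. Lee: numerator 0.86·0.009 = 0.0077400; evidence = 0.0077400+0.214·0.991 = 0.21981; posterior = 0.035.
Dr. Park: numerator 0.86·0.348 = 0.29928; evidence = 0.29928+0.214·0.652 = 0.43881; posterior = 0.682.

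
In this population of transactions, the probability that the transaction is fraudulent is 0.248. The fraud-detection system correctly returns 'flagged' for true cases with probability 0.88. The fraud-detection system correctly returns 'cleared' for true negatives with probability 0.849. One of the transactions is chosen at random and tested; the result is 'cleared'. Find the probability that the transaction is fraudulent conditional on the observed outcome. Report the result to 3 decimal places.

P(H | E) ≈ 0.045

Let H be the event that the transaction is fraudulent. P(H) = 0.248, so P(¬H) = 0.752. With E the 'cleared' result, P(E|H) = 0.12 and P(E|¬H) = 0.849.
P(E) = 0.12·0.248 + 0.849·0.752 = 0.029760 + 0.63845 = 0.66821.
By Bayes' theorem, P(H|E) = 0.029760 / 0.66821 = 0.045.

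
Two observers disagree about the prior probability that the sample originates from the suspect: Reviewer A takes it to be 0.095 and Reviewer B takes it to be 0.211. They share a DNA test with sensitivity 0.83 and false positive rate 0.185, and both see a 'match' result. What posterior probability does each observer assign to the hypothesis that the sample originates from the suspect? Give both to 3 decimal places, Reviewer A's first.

Reviewer A: 0.320; Reviewer B: 0.545

The likelihood ratio for a 'match' result is 0.83/0.185 = 4.4865.
Reviewer A: prior odds 0.095/0.905 = 0.10497; posterior odds 0.47096; posterior probability 0.320.
Reviewer B: prior odds 0.211/0.789 = 0.26743; posterior odds 1.1998; posterior probability 0.545.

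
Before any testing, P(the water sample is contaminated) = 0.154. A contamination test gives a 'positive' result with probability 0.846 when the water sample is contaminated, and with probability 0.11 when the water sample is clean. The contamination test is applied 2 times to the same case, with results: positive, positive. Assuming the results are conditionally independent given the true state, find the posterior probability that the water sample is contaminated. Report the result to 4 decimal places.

Posterior P(H) ≈ 0.9150

With H the event that the water sample is contaminated, the joint likelihood of the observed sequence is P(data|H) = 0.846·0.846 = 0.71572 and P(data|¬H) = 0.11·0.11 = 0.012100.
Bayes: P(H|data) = 0.154·0.71572 / (0.154·0.71572 + 0.846·0.012100) = 0.11022/0.12046 = 0.9150.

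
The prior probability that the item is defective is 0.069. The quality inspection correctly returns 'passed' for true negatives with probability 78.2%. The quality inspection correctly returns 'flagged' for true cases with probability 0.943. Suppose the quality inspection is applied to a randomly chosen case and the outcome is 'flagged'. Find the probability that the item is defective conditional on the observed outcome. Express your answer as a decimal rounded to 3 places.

Write H for 'the item is defective'. Prior odds H:¬H = 0.069/0.931 = 0.074114. For the 'flagged' outcome, the likelihood ratio is 0.943/0.218 = 4.3257.
Posterior odds = 0.074114 × 4.3257 = 0.32059, so P(H|E) = 0.32059/(1+0.32059) = 0.243.

P(H | E) ≈ 0.243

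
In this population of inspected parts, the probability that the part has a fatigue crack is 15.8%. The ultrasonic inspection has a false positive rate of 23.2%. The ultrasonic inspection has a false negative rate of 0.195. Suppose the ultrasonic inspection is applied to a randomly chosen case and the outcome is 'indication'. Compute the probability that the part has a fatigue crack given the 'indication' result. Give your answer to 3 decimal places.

Write H for 'the part has a fatigue crack'. Prior odds H:¬H = 0.158/0.842 = 0.18765. For the 'indication' outcome, the likelihood ratio is 0.805/0.232 = 3.4698.
Posterior odds = 0.18765 × 3.4698 = 0.65111, so P(H|E) = 0.65111/(1+0.65111) = 0.394.

P(H | E) ≈ 0.394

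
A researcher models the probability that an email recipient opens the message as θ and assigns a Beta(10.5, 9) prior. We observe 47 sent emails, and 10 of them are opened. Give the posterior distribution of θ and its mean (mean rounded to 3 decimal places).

Observing 10 successes and 37 failures updates Beta(10.5, 9) by adding the success and failure counts to the two shape parameters: α = 10.5+10 = 20.5, β = 9+37 = 46.
E[θ | data] = 20.5/(20.5+46) = 0.308.

Posterior: Beta(20.5, 46); mean ≈ 0.308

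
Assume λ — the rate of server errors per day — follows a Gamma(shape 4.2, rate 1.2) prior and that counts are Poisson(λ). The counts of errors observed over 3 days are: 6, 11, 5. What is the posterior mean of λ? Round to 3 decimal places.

Total count ∑xᵢ = 22 over n = 3 days.
Gamma is conjugate to the Poisson likelihood: posterior is Gamma(shape = 4.2+22 = 26.2, rate = 1.2+3 = 4.2).
Posterior mean = shape/rate = 26.2/4.2 = 6.238.

Posterior mean ≈ 6.238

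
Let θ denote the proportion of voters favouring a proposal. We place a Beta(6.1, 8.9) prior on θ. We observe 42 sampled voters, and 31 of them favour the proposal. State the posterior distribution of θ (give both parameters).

The binomial likelihood is conjugate to the Beta prior: with 31 successes and 11 failures, the posterior is Beta(6.1+31, 8.9+11) = Beta(37.1, 19.9).

Posterior: Beta(37.1, 19.9)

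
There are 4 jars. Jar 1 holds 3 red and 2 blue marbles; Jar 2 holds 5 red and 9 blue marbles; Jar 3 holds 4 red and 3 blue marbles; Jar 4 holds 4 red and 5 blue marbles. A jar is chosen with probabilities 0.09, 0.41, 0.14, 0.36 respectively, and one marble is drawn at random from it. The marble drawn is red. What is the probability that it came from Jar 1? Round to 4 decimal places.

Tabulate prior·likelihood by source: [1] prior 0.09, lik 0.6, product 0.05400; [2] prior 0.41, lik 0.3571, product 0.1464; [3] prior 0.14, lik 0.5714, product 0.08000; [4] prior 0.36, lik 0.4444, product 0.1600.
Normalizing constant = 0.44043; the posterior for Jar 1 is its product over the sum, 0.05400/0.44043 = 0.1226.

Posterior probability ≈ 0.1226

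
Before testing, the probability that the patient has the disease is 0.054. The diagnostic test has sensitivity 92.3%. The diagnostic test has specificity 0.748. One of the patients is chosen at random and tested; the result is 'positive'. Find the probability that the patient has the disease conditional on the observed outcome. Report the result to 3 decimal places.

P(H | E) ≈ 0.173

Write H for 'the patient has the disease'. Prior odds H:¬H = 0.054/0.946 = 0.057082. For the 'positive' outcome, the likelihood ratio is 0.923/0.252 = 3.6627.
Posterior odds = 0.057082 × 3.6627 = 0.20908, so P(H|E) = 0.20908/(1+0.20908) = 0.173.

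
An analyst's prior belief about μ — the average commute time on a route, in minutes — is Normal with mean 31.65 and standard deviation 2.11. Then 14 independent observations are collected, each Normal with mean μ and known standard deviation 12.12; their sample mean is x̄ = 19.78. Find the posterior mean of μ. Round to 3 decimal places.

Posterior mean ≈ 28.114

Prior precision 1/τ₀² = 1/2.11² = 0.224613; data precision n/σ² = 14/12.12² = 0.0953066.
Posterior precision = 0.224613 + 0.0953066 = 0.319920.
Posterior mean = (0.224613·31.65 + 0.0953066·19.78) / 0.319920 = 28.114.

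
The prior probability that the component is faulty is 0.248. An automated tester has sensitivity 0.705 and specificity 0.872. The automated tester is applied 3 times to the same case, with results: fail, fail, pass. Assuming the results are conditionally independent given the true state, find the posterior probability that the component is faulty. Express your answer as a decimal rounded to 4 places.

Posterior P(H) ≈ 0.7719

Let H be the event that the component is faulty; start with P(H) = 0.248. P('fail'|H) = 0.705, P('fail'|¬H) = 0.128.
Update on result 1 ('fail'): P(H) ← 0.705·0.2480 / (0.705·0.2480 + 0.128·0.7520) = 0.17484/0.27110 = 0.6449.
Update on result 2 ('fail'): P(H) ← 0.705·0.6449 / (0.705·0.6449 + 0.128·0.3551) = 0.45468/0.50013 = 0.9091.
Update on result 3 ('pass'): P(H) ← 0.295·0.9091 / (0.295·0.9091 + 0.872·0.0909) = 0.26819/0.34743 = 0.7719.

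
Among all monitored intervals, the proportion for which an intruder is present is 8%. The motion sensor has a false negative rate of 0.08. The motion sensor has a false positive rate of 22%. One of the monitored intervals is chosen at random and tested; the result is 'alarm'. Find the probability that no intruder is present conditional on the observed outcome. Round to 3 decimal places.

P(¬H | E) ≈ 0.733

Write H for 'an intruder is present'. Prior odds H:¬H = 0.08/0.92 = 0.086957. For the 'alarm' outcome, the likelihood ratio is 0.92/0.22 = 4.1818.
Posterior odds = 0.086957 × 4.1818 = 0.36364, so P(H|E) = 0.36364/(1+0.36364) = 0.267. Then P(¬H|E) = 1 − 0.267 = 0.733.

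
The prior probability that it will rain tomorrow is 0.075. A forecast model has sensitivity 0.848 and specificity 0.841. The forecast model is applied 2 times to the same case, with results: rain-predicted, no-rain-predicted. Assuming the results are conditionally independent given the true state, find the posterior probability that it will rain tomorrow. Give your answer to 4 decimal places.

Posterior P(H) ≈ 0.0725

With H the event that it will rain tomorrow, the joint likelihood of the observed sequence is P(data|H) = 0.848·0.152 = 0.12890 and P(data|¬H) = 0.159·0.841 = 0.13372.
Bayes: P(H|data) = 0.075·0.12890 / (0.075·0.12890 + 0.925·0.13372) = 0.0096672/0.13336 = 0.0725.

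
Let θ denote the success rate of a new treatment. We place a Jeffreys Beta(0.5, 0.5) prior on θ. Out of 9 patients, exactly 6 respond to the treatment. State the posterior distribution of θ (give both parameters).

Observing 6 successes and 3 failures updates Beta(0.5, 0.5) by adding the success and failure counts to the two shape parameters: α = 0.5+6 = 6.5, β = 0.5+3 = 3.5.

Posterior: Beta(6.5, 3.5)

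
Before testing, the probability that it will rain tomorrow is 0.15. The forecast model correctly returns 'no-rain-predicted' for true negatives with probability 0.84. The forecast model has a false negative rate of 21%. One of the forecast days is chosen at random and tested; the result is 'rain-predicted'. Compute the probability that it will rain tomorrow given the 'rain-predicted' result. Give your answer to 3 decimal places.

Let H be the event that it will rain tomorrow. P(H) = 0.15, so P(¬H) = 0.85. With E the 'rain-predicted' result, P(E|H) = 0.79 and P(E|¬H) = 0.16.
P(E) = 0.79·0.15 + 0.16·0.85 = 0.11850 + 0.13600 = 0.25450.
By Bayes' theorem, P(H|E) = 0.11850 / 0.25450 = 0.466.

P(H | E) ≈ 0.466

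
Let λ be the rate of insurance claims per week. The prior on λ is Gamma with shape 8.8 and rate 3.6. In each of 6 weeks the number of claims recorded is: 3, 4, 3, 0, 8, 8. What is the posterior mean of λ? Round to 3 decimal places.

Posterior mean ≈ 3.625

The Poisson likelihood adds the total count to the shape and the number of exposure periods to the rate. Here ∑xᵢ = 26 and n = 6, so shape 8.8→34.8 and rate 3.6→9.6.
Posterior mean = shape/rate = 34.8/9.6 = 3.625.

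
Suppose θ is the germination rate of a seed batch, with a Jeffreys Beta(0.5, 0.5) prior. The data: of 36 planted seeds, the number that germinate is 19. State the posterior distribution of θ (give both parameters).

Observing 19 successes and 17 failures updates Beta(0.5, 0.5) by adding the success and failure counts to the two shape parameters: α = 0.5+19 = 19.5, β = 0.5+17 = 17.5.

Posterior: Beta(19.5, 17.5)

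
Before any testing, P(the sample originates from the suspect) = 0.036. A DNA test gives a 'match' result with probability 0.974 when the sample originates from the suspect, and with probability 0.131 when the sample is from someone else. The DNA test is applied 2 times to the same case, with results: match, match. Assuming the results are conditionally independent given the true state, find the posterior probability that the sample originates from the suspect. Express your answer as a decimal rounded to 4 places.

With H the event that the sample originates from the suspect, the joint likelihood of the observed sequence is P(data|H) = 0.974·0.974 = 0.94868 and P(data|¬H) = 0.131·0.131 = 0.017161.
Bayes: P(H|data) = 0.036·0.94868 / (0.036·0.94868 + 0.964·0.017161) = 0.034152/0.050696 = 0.6737.

Posterior P(H) ≈ 0.6737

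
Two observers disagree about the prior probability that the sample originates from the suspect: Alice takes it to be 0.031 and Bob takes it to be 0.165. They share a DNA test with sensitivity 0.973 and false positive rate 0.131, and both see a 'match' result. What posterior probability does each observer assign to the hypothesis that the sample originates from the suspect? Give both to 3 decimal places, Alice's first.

Alice: 0.192; Bob: 0.595

P('+'|H) = 0.973, P('+'|¬H) = 0.131.
Alice: numerator 0.973·0.031 = 0.030163; evidence = 0.030163+0.131·0.969 = 0.15710; posterior = 0.192.
Bob: numerator 0.973·0.165 = 0.16054; evidence = 0.16054+0.131·0.835 = 0.26993; posterior = 0.595.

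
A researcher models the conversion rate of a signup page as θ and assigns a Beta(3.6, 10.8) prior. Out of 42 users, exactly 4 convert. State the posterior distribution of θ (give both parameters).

Posterior: Beta(7.6, 48.8)

Observing 4 successes and 38 failures updates Beta(3.6, 10.8) by adding the success and failure counts to the two shape parameters: α = 3.6+4 = 7.6, β = 10.8+38 = 48.8.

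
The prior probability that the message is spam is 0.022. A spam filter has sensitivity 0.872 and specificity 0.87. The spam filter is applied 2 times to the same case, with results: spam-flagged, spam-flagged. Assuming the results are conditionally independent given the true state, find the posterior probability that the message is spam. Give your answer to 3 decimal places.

Posterior P(H) ≈ 0.503

Let H be the event that the message is spam; start with P(H) = 0.022. P('spam-flagged'|H) = 0.872, P('spam-flagged'|¬H) = 0.13.
Update on result 1 ('spam-flagged'): P(H) ← 0.872·0.0220 / (0.872·0.0220 + 0.13·0.9780) = 0.019184/0.14632 = 0.1311.
Update on result 2 ('spam-flagged'): P(H) ← 0.872·0.1311 / (0.872·0.1311 + 0.13·0.8689) = 0.11432/0.22728 = 0.5030.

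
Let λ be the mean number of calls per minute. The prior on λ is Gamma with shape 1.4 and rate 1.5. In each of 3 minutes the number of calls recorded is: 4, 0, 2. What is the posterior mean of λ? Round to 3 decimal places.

Posterior mean ≈ 1.644

The Poisson likelihood adds the total count to the shape and the number of exposure periods to the rate. Here ∑xᵢ = 6 and n = 3, so shape 1.4→7.4 and rate 1.5→4.5.
E[λ | data] = 7.4/4.5 = 1.644.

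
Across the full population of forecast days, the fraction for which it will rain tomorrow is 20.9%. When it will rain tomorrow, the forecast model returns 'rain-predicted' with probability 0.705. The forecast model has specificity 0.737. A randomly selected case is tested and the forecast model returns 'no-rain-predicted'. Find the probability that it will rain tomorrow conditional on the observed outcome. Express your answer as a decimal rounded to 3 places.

Write H for 'it will rain tomorrow'. Prior odds H:¬H = 0.209/0.791 = 0.26422. For the 'no-rain-predicted' outcome, the likelihood ratio is 0.295/0.737 = 0.40027.
Posterior odds = 0.26422 × 0.40027 = 0.10576, so P(H|E) = 0.10576/(1+0.10576) = 0.096.

P(H | E) ≈ 0.096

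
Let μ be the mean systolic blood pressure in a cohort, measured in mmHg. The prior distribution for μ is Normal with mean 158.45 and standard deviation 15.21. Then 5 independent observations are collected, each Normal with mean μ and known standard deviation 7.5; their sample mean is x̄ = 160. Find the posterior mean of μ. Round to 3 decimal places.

With known σ, the Normal prior is conjugate. Weight on the data is w = (n/σ²)/(n/σ² + 1/τ₀²) = 0.0888889/(0.0888889+0.00432257) = 0.95363.
Posterior mean = w·x̄ + (1−w)·μ₀ = 0.95363·160 + 0.046374·158.45 = 159.928.

Posterior mean ≈ 159.928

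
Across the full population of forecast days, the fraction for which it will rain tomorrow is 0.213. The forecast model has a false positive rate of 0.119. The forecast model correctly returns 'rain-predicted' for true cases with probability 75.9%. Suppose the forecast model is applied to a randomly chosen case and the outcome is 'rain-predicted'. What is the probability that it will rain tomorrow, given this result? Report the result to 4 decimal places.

Write H for 'it will rain tomorrow'. Prior odds H:¬H = 0.213/0.787 = 0.27065. For the 'rain-predicted' outcome, the likelihood ratio is 0.759/0.119 = 6.3782.
Posterior odds = 0.27065 × 6.3782 = 1.7262, so P(H|E) = 1.7262/(1+1.7262) = 0.6332.

P(H | E) ≈ 0.6332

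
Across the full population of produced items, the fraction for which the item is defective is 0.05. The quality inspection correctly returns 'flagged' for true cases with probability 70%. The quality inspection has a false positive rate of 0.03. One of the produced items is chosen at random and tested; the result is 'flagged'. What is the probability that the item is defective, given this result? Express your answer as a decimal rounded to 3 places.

Let H be the event that the item is defective. P(H) = 0.05, so P(¬H) = 0.95. With E the 'flagged' result, P(E|H) = 0.7 and P(E|¬H) = 0.03.
P(E) = 0.7·0.05 + 0.03·0.95 = 0.035000 + 0.028500 = 0.063500.
By Bayes' theorem, P(H|E) = 0.035000 / 0.063500 = 0.551.

P(H | E) ≈ 0.551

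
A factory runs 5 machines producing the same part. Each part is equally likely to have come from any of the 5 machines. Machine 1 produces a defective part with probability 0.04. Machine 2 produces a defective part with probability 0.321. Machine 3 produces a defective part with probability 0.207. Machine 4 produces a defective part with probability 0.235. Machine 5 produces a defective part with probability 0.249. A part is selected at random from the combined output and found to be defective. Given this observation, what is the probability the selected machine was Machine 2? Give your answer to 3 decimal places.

P(defective|M1) = 0.04; P(defective|M2) = 0.321; P(defective|M3) = 0.207; P(defective|M4) = 0.235; P(defective|M5) = 0.249.
Prior × likelihood for each source: 0.2·0.04=0.008000, 0.2·0.321=0.06420, 0.2·0.207=0.04140, 0.2·0.235=0.04700, 0.2·0.249=0.04980. Summing gives P(defective) = 0.21040.
P(Machine 2 | defective) = 0.06420 / 0.21040 = 0.305.

Posterior probability ≈ 0.305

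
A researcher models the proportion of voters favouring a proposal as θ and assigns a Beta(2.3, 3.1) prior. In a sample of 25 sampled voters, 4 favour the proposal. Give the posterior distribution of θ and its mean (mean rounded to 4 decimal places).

Posterior: Beta(6.3, 24.1); mean ≈ 0.2072

Observing 4 successes and 21 failures updates Beta(2.3, 3.1) by adding the success and failure counts to the two shape parameters: α = 2.3+4 = 6.3, β = 3.1+21 = 24.1.
E[θ | data] = 6.3/(6.3+24.1) = 0.2072.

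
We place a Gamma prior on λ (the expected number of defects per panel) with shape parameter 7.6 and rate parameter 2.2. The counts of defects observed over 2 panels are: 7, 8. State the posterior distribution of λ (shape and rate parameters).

Total count ∑xᵢ = 15 over n = 2 panels.
Gamma is conjugate to the Poisson likelihood: posterior is Gamma(shape = 7.6+15 = 22.6, rate = 2.2+2 = 4.2).

Posterior: Gamma(shape=22.6, rate=4.2)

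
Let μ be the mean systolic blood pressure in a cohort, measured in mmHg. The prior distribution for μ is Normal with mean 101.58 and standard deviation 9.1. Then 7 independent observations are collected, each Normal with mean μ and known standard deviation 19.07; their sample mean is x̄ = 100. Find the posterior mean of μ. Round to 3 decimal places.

Prior precision 1/τ₀² = 1/9.1² = 0.0120758; data precision n/σ² = 7/19.07² = 0.0192485.
Posterior precision = 0.0120758 + 0.0192485 = 0.0313243.
Posterior mean = (0.0120758·101.58 + 0.0192485·100) / 0.0313243 = 100.609.

Posterior mean ≈ 100.609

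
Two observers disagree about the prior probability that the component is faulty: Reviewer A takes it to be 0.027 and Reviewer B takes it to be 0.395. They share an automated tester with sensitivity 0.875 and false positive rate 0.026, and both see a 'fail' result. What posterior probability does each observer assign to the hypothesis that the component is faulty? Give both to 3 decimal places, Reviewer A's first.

The likelihood ratio for a 'fail' result is 0.875/0.026 = 33.654.
Reviewer A: prior odds 0.027/0.973 = 0.027749; posterior odds 0.93387; posterior probability 0.483.
Reviewer B: prior odds 0.395/0.605 = 0.65289; posterior odds 21.972; posterior probability 0.956.

Reviewer A: 0.483; Reviewer B: 0.956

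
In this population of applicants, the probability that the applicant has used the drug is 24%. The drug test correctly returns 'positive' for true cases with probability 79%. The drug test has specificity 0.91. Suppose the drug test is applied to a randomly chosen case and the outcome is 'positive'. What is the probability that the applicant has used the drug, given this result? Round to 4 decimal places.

Let H be the event that the applicant has used the drug. P(H) = 0.24, so P(¬H) = 0.76. With E the 'positive' result, P(E|H) = 0.79 and P(E|¬H) = 0.09.
P(E) = 0.79·0.24 + 0.09·0.76 = 0.18960 + 0.068400 = 0.25800.
By Bayes' theorem, P(H|E) = 0.18960 / 0.25800 = 0.7349.

P(H | E) ≈ 0.7349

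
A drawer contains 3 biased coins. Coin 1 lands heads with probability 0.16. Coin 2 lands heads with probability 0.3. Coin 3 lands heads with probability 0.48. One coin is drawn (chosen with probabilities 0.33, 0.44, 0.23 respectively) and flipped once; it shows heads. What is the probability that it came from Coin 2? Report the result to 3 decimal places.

Posterior probability ≈ 0.447

P(heads|C1) = 0.16; P(heads|C2) = 0.3; P(heads|C3) = 0.48.
Prior × likelihood for each source: 0.33·0.16=0.05280, 0.44·0.3=0.1320, 0.23·0.48=0.1104. Summing gives P(heads) = 0.29520.
P(Coin 2 | heads) = 0.1320 / 0.29520 = 0.447.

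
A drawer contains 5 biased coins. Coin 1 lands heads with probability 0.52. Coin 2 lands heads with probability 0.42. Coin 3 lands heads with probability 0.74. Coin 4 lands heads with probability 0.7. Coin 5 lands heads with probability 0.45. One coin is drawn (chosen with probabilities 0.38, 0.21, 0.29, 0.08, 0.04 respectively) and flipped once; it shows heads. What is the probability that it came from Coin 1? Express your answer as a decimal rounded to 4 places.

Posterior probability ≈ 0.3440

P(heads|C1) = 0.52; P(heads|C2) = 0.42; P(heads|C3) = 0.74; P(heads|C4) = 0.7; P(heads|C5) = 0.45.
Prior × likelihood for each source: 0.38·0.52=0.1976, 0.21·0.42=0.08820, 0.29·0.74=0.2146, 0.08·0.7=0.05600, 0.04·0.45=0.01800. Summing gives P(heads) = 0.57440.
P(Coin 1 | heads) = 0.1976 / 0.57440 = 0.3440.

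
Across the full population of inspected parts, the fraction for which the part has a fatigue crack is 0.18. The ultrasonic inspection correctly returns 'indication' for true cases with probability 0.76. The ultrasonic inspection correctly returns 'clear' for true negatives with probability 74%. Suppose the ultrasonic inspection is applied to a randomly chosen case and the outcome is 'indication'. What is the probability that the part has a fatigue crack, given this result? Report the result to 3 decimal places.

Let H be the event that the part has a fatigue crack. P(H) = 0.18, so P(¬H) = 0.82. With E the 'indication' result, P(E|H) = 0.76 and P(E|¬H) = 0.26.
P(E) = 0.76·0.18 + 0.26·0.82 = 0.13680 + 0.21320 = 0.35000.
By Bayes' theorem, P(H|E) = 0.13680 / 0.35000 = 0.391.

P(H | E) ≈ 0.391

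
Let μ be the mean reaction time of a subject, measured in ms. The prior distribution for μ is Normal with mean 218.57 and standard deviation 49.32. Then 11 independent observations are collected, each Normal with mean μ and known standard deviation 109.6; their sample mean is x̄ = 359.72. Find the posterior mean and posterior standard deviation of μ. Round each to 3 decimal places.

Prior precision 1/τ₀² = 1/49.32² = 0.00041111; data precision n/σ² = 11/109.6² = 0.00091574.
Posterior precision = 0.00041111 + 0.00091574 = 0.00132684, giving posterior SD = 1/√0.00132684 = 27.453.
Posterior mean = (0.00041111·218.57 + 0.00091574·359.72) / 0.00132684 = 315.986.

Posterior mean ≈ 315.986; posterior SD ≈ 27.453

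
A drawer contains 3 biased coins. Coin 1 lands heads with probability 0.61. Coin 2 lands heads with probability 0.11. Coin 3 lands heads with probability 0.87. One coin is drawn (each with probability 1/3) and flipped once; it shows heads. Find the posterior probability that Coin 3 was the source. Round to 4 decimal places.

P(heads|C1) = 0.61; P(heads|C2) = 0.11; P(heads|C3) = 0.87.
Prior × likelihood for each source: 0.333333·0.61=0.2033, 0.333333·0.11=0.03667, 0.333333·0.87=0.2900. Summing gives P(heads) = 0.53000.
P(Coin 3 | heads) = 0.2900 / 0.53000 = 0.5472.

Posterior probability ≈ 0.5472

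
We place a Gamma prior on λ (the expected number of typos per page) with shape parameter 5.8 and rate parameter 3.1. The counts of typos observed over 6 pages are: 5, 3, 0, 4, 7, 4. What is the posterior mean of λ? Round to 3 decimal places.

Posterior mean ≈ 3.165

Total count ∑xᵢ = 23 over n = 6 pages.
Gamma is conjugate to the Poisson likelihood: posterior is Gamma(shape = 5.8+23 = 28.8, rate = 3.1+6 = 9.1).
Posterior mean = shape/rate = 28.8/9.1 = 3.165.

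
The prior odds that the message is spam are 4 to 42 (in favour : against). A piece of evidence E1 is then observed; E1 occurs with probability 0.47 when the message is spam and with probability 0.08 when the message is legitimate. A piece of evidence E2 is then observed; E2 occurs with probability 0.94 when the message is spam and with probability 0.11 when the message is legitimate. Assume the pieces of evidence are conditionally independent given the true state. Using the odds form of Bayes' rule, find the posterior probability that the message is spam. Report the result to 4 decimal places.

Prior odds = 4/42 = 0.095238. In log-odds, ln(0.095238) = -2.3514.
Add log likelihood ratios: ln(5.8750) + ln(8.5455) = 3.9161.
Posterior log-odds = 1.5647, so posterior odds = exp(1.5647) = 4.7814. Converting, P(H|E) = 4.7814/5.7814 = 0.8270.

Posterior probability ≈ 0.8270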